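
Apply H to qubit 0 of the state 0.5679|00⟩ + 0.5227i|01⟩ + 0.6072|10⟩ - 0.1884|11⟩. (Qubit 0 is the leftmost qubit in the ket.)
0.8309|00⟩ + (-0.1332 + 0.3696i)|01⟩ - 0.02779|10⟩ + (0.1332 + 0.3696i)|11⟩

H on qubit 0 mixes each pair of kets that differ only in qubit 0: amplitudes (a, b) of (|…0…⟩, |…1…⟩) become ((a + b)/√2, (a − b)/√2). Kets absent from the input have amplitude 0.
(|00⟩, |10⟩): (a, b) = (0.5679, 0.6072) → (0.8309, -0.02779)
(|01⟩, |11⟩): (a, b) = (0.5227i, -0.1884) → ((-0.1332 + 0.3696i), (0.1332 + 0.3696i))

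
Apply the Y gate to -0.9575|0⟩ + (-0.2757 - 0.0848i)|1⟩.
(-0.0848 + 0.2757i)|0⟩ - 0.9575i|1⟩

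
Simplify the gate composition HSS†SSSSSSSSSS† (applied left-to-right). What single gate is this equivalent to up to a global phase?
H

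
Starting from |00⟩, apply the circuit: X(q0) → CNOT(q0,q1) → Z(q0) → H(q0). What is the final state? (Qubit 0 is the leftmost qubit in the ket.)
-1/√2|01⟩ + 1/√2|11⟩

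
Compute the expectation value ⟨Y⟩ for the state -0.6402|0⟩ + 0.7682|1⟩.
0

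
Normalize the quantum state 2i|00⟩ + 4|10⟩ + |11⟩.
0.4364i|00⟩ + 0.8729|10⟩ + 0.2182|11⟩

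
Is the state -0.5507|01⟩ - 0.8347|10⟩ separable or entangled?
Entangled

Writing the state as a|00⟩ + b|01⟩ + c|10⟩ + d|11⟩, it is a product state iff ad − bc = 0.
Here (a, b, c, d) = (0, -0.5507, -0.8347, 0): ad − bc = (0)(0) − (-0.5507)(-0.8347) = -0.4597 ≠ 0, so the state is entangled.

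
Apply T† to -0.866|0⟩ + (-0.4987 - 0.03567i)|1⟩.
-0.866|0⟩ + (-0.3779 + 0.3274i)|1⟩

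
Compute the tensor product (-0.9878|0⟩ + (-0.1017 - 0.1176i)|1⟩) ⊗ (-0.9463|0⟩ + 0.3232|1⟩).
0.9348|00⟩ - 0.3193|01⟩ + (0.09624 + 0.1113i)|10⟩ + (-0.03287 - 0.03801i)|11⟩

amp(|b₁b₂…⟩) = product of the factor amplitudes for bits b₁, b₂, …; only kets whose every factor amplitude is nonzero survive.
|00⟩: (-0.9878)(-0.9463) = 0.9348
|01⟩: (-0.9878)(0.3232) = -0.3193
|10⟩: (-0.1017 - 0.1176i)(-0.9463) = (0.09624 + 0.1113i)
|11⟩: (-0.1017 - 0.1176i)(0.3232) = (-0.03287 - 0.03801i)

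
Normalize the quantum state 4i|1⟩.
i|1⟩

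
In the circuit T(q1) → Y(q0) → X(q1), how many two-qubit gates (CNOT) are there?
0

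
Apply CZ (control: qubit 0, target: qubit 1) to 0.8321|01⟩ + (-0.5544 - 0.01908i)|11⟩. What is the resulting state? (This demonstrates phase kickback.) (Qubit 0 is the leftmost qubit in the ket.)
0.8321|01⟩ + (0.5544 + 0.01908i)|11⟩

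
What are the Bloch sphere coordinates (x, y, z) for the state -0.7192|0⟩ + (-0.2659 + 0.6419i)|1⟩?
(0.3825, -0.9233, 0.03451)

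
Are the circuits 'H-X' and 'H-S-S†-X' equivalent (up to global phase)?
Yes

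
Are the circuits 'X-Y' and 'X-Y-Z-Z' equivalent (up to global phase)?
Yes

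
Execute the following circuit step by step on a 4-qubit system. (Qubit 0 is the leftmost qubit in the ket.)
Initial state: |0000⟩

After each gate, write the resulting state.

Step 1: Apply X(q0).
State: |1000⟩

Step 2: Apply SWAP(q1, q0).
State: |0100⟩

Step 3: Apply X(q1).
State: |0000⟩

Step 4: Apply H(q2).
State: 1/√2|0000⟩ + 1/√2|0010⟩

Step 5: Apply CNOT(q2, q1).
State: 1/√2|0000⟩ + 1/√2|0110⟩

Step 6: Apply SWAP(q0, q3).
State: 1/√2|0000⟩ + 1/√2|0110⟩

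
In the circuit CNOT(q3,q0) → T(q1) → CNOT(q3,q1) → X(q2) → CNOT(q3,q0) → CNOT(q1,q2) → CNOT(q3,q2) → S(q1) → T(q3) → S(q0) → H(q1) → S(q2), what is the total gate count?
12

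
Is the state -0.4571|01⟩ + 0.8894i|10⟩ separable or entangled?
Entangled

Writing the state as a|00⟩ + b|01⟩ + c|10⟩ + d|11⟩, it is a product state iff ad − bc = 0.
Here (a, b, c, d) = (0, -0.4571, 0.8894i, 0): ad − bc = (0)(0) − (-0.4571)(0.8894i) = 0.4065i ≠ 0, so the state is entangled.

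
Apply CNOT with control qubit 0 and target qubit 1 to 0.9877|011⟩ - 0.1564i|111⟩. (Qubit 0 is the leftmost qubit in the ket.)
0.9877|011⟩ - 0.1564i|101⟩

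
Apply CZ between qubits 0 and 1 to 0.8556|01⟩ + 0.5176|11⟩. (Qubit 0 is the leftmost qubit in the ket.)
0.8556|01⟩ - 0.5176|11⟩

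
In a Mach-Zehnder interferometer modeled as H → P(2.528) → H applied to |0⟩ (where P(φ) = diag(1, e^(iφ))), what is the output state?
(0.09121 + 0.2879i)|0⟩ + (0.9088 - 0.2879i)|1⟩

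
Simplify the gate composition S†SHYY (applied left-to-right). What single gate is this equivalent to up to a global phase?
H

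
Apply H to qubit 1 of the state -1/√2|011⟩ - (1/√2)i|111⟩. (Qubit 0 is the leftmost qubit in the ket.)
-1/2|001⟩ + 1/2|011⟩ - (1/2)i|101⟩ + (1/2)i|111⟩

H on qubit 1 mixes each pair of kets that differ only in qubit 1: amplitudes (a, b) of (|…0…⟩, |…1…⟩) become ((a + b)/√2, (a − b)/√2). Kets absent from the input have amplitude 0.
(|001⟩, |011⟩): (a, b) = (0, -1/√2) → (-1/2, 1/2)
(|101⟩, |111⟩): (a, b) = (0, -(1/√2)i) → (-(1/2)i, (1/2)i)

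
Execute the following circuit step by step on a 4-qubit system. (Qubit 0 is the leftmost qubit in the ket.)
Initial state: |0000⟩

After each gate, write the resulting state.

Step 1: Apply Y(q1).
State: i|0100⟩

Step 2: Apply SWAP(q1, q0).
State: i|1000⟩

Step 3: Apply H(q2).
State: (1/√2)i|1000⟩ + (1/√2)i|1010⟩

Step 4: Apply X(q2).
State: (1/√2)i|1000⟩ + (1/√2)i|1010⟩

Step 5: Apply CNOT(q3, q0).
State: (1/√2)i|1000⟩ + (1/√2)i|1010⟩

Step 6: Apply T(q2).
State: (1/√2)i|1000⟩ + (-1/2 + (1/2)i)|1010⟩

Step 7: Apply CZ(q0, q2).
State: (1/√2)i|1000⟩ + (1/2 - (1/2)i)|1010⟩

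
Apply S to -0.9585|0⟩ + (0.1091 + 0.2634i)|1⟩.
-0.9585|0⟩ + (-0.2634 + 0.1091i)|1⟩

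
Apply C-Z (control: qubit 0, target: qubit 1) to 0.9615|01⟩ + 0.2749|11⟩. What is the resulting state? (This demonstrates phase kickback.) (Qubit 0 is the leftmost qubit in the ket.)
0.9615|01⟩ - 0.2749|11⟩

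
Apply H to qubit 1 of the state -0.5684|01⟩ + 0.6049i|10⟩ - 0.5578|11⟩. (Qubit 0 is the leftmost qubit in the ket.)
-0.4019|00⟩ + 0.4019|01⟩ + (-0.3944 + 0.4277i)|10⟩ + (0.3944 + 0.4277i)|11⟩

H on qubit 1 mixes each pair of kets that differ only in qubit 1: amplitudes (a, b) of (|…0…⟩, |…1…⟩) become ((a + b)/√2, (a − b)/√2). Kets absent from the input have amplitude 0.
(|00⟩, |01⟩): (a, b) = (0, -0.5684) → (-0.4019, 0.4019)
(|10⟩, |11⟩): (a, b) = (0.6049i, -0.5578) → ((-0.3944 + 0.4277i), (0.3944 + 0.4277i))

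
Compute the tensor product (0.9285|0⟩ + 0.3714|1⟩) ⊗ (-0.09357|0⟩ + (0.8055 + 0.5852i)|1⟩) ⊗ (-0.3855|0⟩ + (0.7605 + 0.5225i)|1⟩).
0.03349|000⟩ + (-0.06607 - 0.04539i)|001⟩ + (-0.2883 - 0.2095i)|010⟩ + (0.2849 + 0.804i)|011⟩ + 0.0134|100⟩ + (-0.02643 - 0.01816i)|101⟩ + (-0.1153 - 0.08379i)|110⟩ + (0.114 + 0.3216i)|111⟩

amp(|b₁b₂…⟩) = product of the factor amplitudes for bits b₁, b₂, …; only kets whose every factor amplitude is nonzero survive.
|000⟩: (0.9285)(-0.09357)(-0.3855) = 0.03349
|001⟩: (0.9285)(-0.09357)(0.7605 + 0.5225i) = (-0.06607 - 0.04539i)
|010⟩: (0.9285)(0.8055 + 0.5852i)(-0.3855) = (-0.2883 - 0.2095i)
|011⟩: (0.9285)(0.8055 + 0.5852i)(0.7605 + 0.5225i) = (0.2849 + 0.804i)
|100⟩: (0.3714)(-0.09357)(-0.3855) = 0.0134
|101⟩: (0.3714)(-0.09357)(0.7605 + 0.5225i) = (-0.02643 - 0.01816i)
|110⟩: (0.3714)(0.8055 + 0.5852i)(-0.3855) = (-0.1153 - 0.08379i)
|111⟩: (0.3714)(0.8055 + 0.5852i)(0.7605 + 0.5225i) = (0.114 + 0.3216i)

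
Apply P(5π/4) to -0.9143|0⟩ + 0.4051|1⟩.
-0.9143|0⟩ + (-0.2864 - 0.2864i)|1⟩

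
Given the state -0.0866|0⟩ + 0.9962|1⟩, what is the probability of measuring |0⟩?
0.0075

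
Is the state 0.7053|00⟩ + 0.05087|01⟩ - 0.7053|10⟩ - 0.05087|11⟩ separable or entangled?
Separable

Writing the state as a|00⟩ + b|01⟩ + c|10⟩ + d|11⟩, it is a product state iff ad − bc = 0.
Here (a, b, c, d) = (0.7053, 0.05087, -0.7053, -0.05087): ad − bc = (0.7053)(-0.05087) − (0.05087)(-0.7053) = 0, so the state is separable.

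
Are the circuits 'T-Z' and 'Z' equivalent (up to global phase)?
No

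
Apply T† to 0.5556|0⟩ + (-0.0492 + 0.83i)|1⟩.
0.5556|0⟩ + (0.5521 + 0.6217i)|1⟩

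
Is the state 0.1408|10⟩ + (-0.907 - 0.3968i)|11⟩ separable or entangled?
Separable

Writing the state as a|00⟩ + b|01⟩ + c|10⟩ + d|11⟩, it is a product state iff ad − bc = 0.
Here (a, b, c, d) = (0, 0, 0.1408, (-0.907 - 0.3968i)): ad − bc = (0)(-0.907 - 0.3968i) − (0)(0.1408) = 0, so the state is separable.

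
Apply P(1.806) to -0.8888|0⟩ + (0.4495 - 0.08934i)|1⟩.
-0.8888|0⟩ + (-0.01787 + 0.4579i)|1⟩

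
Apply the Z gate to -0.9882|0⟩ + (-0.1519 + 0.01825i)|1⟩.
-0.9882|0⟩ + (0.1519 - 0.01825i)|1⟩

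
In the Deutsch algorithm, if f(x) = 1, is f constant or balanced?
Constant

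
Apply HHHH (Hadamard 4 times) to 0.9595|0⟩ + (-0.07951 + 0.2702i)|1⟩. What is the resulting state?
0.9595|0⟩ + (-0.07951 + 0.2702i)|1⟩

H² = I, so an even number of Hadamards cancels: H^4 = I and the state is unchanged.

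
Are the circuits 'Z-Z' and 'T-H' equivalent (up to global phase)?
No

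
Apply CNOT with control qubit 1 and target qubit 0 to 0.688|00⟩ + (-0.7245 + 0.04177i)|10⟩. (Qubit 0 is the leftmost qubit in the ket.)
0.688|00⟩ + (-0.7245 + 0.04177i)|10⟩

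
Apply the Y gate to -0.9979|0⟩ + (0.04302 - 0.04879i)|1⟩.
(-0.04879 - 0.04302i)|0⟩ - 0.9979i|1⟩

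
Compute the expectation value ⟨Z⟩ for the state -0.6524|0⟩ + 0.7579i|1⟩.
-0.1488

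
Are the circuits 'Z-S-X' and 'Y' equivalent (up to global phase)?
No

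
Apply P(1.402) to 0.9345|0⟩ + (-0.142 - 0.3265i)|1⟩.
0.9345|0⟩ + (0.298 - 0.1948i)|1⟩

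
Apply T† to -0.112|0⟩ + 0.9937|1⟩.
-0.112|0⟩ + (0.7027 - 0.7027i)|1⟩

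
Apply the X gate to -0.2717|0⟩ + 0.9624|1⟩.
0.9624|0⟩ - 0.2717|1⟩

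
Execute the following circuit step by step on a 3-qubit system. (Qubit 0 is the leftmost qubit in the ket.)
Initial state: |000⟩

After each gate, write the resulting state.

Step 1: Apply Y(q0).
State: i|100⟩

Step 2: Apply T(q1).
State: i|100⟩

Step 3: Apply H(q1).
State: (1/√2)i|100⟩ + (1/√2)i|110⟩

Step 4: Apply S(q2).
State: (1/√2)i|100⟩ + (1/√2)i|110⟩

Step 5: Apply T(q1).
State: (1/√2)i|100⟩ + (-1/2 + (1/2)i)|110⟩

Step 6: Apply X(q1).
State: (-1/2 + (1/2)i)|100⟩ + (1/√2)i|110⟩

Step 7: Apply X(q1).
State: (1/√2)i|100⟩ + (-1/2 + (1/2)i)|110⟩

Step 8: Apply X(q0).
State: (1/√2)i|000⟩ + (-1/2 + (1/2)i)|010⟩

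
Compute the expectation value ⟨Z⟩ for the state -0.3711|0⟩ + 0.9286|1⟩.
-0.7246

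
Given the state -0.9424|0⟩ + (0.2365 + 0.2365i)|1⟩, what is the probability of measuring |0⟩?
0.8881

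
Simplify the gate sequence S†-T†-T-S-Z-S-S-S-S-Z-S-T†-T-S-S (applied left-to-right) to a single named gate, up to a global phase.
S†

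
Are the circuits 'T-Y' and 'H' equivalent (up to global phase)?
No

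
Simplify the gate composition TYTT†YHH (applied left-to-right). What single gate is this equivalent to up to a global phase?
T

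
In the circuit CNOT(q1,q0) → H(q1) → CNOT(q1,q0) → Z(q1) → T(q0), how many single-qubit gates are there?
3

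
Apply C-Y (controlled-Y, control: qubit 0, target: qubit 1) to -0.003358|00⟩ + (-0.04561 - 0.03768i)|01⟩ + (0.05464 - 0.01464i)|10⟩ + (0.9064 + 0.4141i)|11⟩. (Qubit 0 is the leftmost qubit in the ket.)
-0.003358|00⟩ + (-0.04561 - 0.03768i)|01⟩ + (0.4141 - 0.9064i)|10⟩ + (0.01464 + 0.05464i)|11⟩

C-Y leaves the control-|0⟩ kets |00⟩, |01⟩ unchanged and applies Y to qubit 1 on the control-|1⟩ pair (|10⟩, |11⟩).
Y = [[0, -i], [i, 0]].
With a = amp(|10⟩) = (0.05464 - 0.01464i) and b = amp(|11⟩) = (0.9064 + 0.4141i):
new amp(|10⟩) = (-i)·b = (0.4141 - 0.9064i)
new amp(|11⟩) = (i)·a = (0.01464 + 0.05464i)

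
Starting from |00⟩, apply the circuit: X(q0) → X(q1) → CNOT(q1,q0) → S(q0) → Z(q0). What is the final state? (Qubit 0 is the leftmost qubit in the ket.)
|01⟩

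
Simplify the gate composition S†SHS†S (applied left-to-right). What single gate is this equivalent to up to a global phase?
H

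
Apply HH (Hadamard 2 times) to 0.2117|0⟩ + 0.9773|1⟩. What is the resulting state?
0.2117|0⟩ + 0.9773|1⟩

H² = I, so an even number of Hadamards cancels: H^2 = I and the state is unchanged.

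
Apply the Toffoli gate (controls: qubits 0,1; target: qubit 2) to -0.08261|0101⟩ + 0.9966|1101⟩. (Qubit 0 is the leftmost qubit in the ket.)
-0.08261|0101⟩ + 0.9966|1111⟩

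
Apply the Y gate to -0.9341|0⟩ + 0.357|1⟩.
-0.357i|0⟩ - 0.9341i|1⟩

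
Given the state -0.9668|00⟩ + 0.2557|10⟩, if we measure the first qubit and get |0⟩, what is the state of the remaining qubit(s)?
-|0⟩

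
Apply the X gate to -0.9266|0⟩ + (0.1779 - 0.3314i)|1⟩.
(0.1779 - 0.3314i)|0⟩ - 0.9266|1⟩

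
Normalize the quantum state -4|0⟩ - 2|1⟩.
-0.8944|0⟩ - 1/√5|1⟩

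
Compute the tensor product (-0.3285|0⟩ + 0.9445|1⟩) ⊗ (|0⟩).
-0.3285|00⟩ + 0.9445|10⟩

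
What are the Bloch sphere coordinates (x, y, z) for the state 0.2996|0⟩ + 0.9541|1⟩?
(0.5717, 0, -0.8205)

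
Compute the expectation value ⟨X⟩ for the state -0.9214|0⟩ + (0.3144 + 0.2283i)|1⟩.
-0.5794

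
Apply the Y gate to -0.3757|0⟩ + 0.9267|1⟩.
-0.9267i|0⟩ - 0.3757i|1⟩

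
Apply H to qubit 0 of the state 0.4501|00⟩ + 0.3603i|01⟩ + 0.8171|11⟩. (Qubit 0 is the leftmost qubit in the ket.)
0.3183|00⟩ + (0.5778 + 0.2548i)|01⟩ + 0.3183|10⟩ + (-0.5778 + 0.2548i)|11⟩

H on qubit 0 mixes each pair of kets that differ only in qubit 0: amplitudes (a, b) of (|…0…⟩, |…1…⟩) become ((a + b)/√2, (a − b)/√2). Kets absent from the input have amplitude 0.
(|00⟩, |10⟩): (a, b) = (0.4501, 0) → (0.3183, 0.3183)
(|01⟩, |11⟩): (a, b) = (0.3603i, 0.8171) → ((0.5778 + 0.2548i), (-0.5778 + 0.2548i))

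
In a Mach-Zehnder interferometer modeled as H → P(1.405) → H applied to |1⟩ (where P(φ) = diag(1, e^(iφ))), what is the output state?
(0.4175 - 0.4931i)|0⟩ + (0.5825 + 0.4931i)|1⟩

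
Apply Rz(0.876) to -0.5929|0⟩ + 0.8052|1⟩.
(-0.5369 + 0.2515i)|0⟩ + (0.7292 + 0.3415i)|1⟩

Rz(0.876) = [[e^(−iθ/2), 0], [0, e^(iθ/2)]] with e^(±iθ/2) = cos(θ/2) ± i·sin(θ/2); θ = 0.876, cos(θ/2) ≈ 0.905602, sin(θ/2) ≈ 0.424129.
With a = amp(|0⟩) = -0.5929 and b = amp(|1⟩) = 0.8052:
new amp(|0⟩) = (0.905602 - 0.424129i)·a = (-0.5369 + 0.2515i)
new amp(|1⟩) = (0.905602 + 0.424129i)·b = (0.7292 + 0.3415i)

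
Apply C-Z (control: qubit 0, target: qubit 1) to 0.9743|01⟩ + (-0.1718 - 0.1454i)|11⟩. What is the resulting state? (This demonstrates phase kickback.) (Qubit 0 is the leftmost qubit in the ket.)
0.9743|01⟩ + (0.1718 + 0.1454i)|11⟩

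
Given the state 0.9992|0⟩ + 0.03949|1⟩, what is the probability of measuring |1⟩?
0.001559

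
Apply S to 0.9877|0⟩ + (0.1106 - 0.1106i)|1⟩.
0.9877|0⟩ + (0.1106 + 0.1106i)|1⟩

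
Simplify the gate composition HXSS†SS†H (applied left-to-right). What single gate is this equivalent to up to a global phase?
Z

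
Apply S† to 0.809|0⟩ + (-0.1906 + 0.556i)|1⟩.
0.809|0⟩ + (0.556 + 0.1906i)|1⟩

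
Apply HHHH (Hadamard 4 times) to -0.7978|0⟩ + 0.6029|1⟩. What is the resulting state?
-0.7978|0⟩ + 0.6029|1⟩

H² = I, so an even number of Hadamards cancels: H^4 = I and the state is unchanged.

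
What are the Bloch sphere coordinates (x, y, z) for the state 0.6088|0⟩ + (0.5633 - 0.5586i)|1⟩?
(0.6859, -0.6802, -0.2587)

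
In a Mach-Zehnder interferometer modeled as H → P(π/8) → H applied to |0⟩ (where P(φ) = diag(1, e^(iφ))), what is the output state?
(0.9619 + 0.1913i)|0⟩ + (0.03806 - 0.1913i)|1⟩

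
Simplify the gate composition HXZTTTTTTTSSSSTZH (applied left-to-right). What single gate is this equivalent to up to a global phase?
Z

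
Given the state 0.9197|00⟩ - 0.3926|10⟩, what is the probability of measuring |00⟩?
0.8458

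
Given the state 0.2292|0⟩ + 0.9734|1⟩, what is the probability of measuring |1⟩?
0.9475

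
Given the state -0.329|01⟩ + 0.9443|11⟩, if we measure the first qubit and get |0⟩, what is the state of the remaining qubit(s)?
-|1⟩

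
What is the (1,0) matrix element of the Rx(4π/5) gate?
-0.9511i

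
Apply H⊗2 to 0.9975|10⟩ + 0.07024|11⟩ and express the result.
0.5339|00⟩ + 0.4636|01⟩ - 0.5339|10⟩ - 0.4636|11⟩

H⊗2 gives amp(|y⟩) = (1/2) Σ_x (−1)^(x·y) amp(|x⟩), where x·y is the number of positions in which both x and y have a 1.
|00⟩: (0.9975 + 0.07024)/2 = 0.5339
|01⟩: (0.9975 - 0.07024)/2 = 0.4636
|10⟩: (-0.9975 - 0.07024)/2 = -0.5339
|11⟩: (-0.9975 + 0.07024)/2 = -0.4636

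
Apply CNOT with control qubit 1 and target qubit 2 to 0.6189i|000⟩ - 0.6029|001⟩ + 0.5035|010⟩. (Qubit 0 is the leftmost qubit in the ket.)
0.6189i|000⟩ - 0.6029|001⟩ + 0.5035|011⟩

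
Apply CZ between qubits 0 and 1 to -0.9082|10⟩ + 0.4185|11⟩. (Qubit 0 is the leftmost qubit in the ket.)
-0.9082|10⟩ - 0.4185|11⟩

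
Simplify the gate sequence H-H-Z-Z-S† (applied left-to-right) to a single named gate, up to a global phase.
S†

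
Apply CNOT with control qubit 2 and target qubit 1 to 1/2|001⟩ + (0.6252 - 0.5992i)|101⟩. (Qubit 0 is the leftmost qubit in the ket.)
1/2|011⟩ + (0.6252 - 0.5992i)|111⟩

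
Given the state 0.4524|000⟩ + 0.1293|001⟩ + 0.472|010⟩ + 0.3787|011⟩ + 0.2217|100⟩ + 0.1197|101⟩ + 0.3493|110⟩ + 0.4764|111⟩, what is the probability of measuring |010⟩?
0.2228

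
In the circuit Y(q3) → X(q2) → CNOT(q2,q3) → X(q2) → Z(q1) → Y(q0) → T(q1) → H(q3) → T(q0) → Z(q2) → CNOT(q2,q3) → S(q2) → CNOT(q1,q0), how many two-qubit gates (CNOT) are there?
3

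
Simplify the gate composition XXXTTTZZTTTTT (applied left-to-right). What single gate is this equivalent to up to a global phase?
X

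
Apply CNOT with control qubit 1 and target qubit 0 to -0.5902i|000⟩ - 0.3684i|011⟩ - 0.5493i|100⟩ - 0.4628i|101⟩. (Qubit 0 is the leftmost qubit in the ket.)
-0.5902i|000⟩ - 0.5493i|100⟩ - 0.4628i|101⟩ - 0.3684i|111⟩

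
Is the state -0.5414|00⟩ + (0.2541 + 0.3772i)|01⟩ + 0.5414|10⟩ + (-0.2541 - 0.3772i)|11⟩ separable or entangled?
Separable

Writing the state as a|00⟩ + b|01⟩ + c|10⟩ + d|11⟩, it is a product state iff ad − bc = 0.
Here (a, b, c, d) = (-0.5414, (0.2541 + 0.3772i), 0.5414, (-0.2541 - 0.3772i)): ad − bc = (-0.5414)(-0.2541 - 0.3772i) − (0.2541 + 0.3772i)(0.5414) = 0, so the state is separable.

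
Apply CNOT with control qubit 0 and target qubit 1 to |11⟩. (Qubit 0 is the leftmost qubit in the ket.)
|10⟩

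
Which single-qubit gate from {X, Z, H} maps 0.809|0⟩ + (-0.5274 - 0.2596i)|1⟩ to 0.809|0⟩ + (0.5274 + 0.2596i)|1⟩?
Z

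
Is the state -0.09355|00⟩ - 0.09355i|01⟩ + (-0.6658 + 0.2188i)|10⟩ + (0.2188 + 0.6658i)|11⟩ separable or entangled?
Entangled

Writing the state as a|00⟩ + b|01⟩ + c|10⟩ + d|11⟩, it is a product state iff ad − bc = 0.
Here (a, b, c, d) = (-0.09355, -0.09355i, (-0.6658 + 0.2188i), (0.2188 + 0.6658i)): ad − bc = (-0.09355)(0.2188 + 0.6658i) − (-0.09355i)(-0.6658 + 0.2188i) = (-0.04094 - 0.1246i) ≠ 0, so the state is entangled.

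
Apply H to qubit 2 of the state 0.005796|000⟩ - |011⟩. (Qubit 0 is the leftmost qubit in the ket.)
0.004098|000⟩ + 0.004098|001⟩ - 1/√2|010⟩ + 1/√2|011⟩

H on qubit 2 mixes each pair of kets that differ only in qubit 2: amplitudes (a, b) of (|…0…⟩, |…1…⟩) become ((a + b)/√2, (a − b)/√2). Kets absent from the input have amplitude 0.
(|000⟩, |001⟩): (a, b) = (0.005796, 0) → (0.004098, 0.004098)
(|010⟩, |011⟩): (a, b) = (0, -1) → (-1/√2, 1/√2)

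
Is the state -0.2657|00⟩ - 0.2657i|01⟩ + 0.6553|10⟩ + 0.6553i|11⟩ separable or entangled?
Separable

Writing the state as a|00⟩ + b|01⟩ + c|10⟩ + d|11⟩, it is a product state iff ad − bc = 0.
Here (a, b, c, d) = (-0.2657, -0.2657i, 0.6553, 0.6553i): ad − bc = (-0.2657)(0.6553i) − (-0.2657i)(0.6553) = 0, so the state is separable.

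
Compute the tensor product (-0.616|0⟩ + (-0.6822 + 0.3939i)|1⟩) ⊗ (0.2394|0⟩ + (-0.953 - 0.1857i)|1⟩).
-0.1475|00⟩ + (0.587 + 0.1144i)|01⟩ + (-0.1633 + 0.0943i)|10⟩ + (0.7233 - 0.2487i)|11⟩

amp(|b₁b₂…⟩) = product of the factor amplitudes for bits b₁, b₂, …; only kets whose every factor amplitude is nonzero survive.
|00⟩: (-0.616)(0.2394) = -0.1475
|01⟩: (-0.616)(-0.953 - 0.1857i) = (0.587 + 0.1144i)
|10⟩: (-0.6822 + 0.3939i)(0.2394) = (-0.1633 + 0.0943i)
|11⟩: (-0.6822 + 0.3939i)(-0.953 - 0.1857i) = (0.7233 - 0.2487i)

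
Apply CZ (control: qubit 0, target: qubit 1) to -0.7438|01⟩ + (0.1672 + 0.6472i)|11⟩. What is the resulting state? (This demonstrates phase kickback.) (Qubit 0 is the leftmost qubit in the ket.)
-0.7438|01⟩ + (-0.1672 - 0.6472i)|11⟩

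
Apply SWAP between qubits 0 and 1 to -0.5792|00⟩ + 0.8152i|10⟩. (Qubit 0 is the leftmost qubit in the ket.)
-0.5792|00⟩ + 0.8152i|01⟩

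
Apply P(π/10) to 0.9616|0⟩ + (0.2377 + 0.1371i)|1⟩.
0.9616|0⟩ + (0.1837 + 0.2038i)|1⟩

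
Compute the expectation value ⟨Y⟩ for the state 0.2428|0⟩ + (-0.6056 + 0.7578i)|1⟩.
0.368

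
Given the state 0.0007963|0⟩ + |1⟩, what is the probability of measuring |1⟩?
1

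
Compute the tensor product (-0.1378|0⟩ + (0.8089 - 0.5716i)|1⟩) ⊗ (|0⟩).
-0.1378|00⟩ + (0.8089 - 0.5716i)|10⟩

amp(|b₁b₂…⟩) = product of the factor amplitudes for bits b₁, b₂, …; only kets whose every factor amplitude is nonzero survive.
|00⟩: (-0.1378)(1) = -0.1378
|10⟩: (0.8089 - 0.5716i)(1) = (0.8089 - 0.5716i)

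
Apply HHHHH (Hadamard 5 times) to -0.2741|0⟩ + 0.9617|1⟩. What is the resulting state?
0.4862|0⟩ - 0.8738|1⟩

H² = I, so H^5 = H: a single Hadamard. With (a, b) = (-0.2741, 0.9617), H gives ((a + b)/√2, (a − b)/√2) = (0.4862, -0.8738).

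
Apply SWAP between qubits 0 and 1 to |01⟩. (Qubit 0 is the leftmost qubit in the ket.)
|10⟩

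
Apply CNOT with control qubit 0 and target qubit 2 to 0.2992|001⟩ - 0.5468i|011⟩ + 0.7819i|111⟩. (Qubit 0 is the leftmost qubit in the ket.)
0.2992|001⟩ - 0.5468i|011⟩ + 0.7819i|110⟩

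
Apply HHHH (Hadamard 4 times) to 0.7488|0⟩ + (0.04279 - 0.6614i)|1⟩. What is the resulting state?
0.7488|0⟩ + (0.04279 - 0.6614i)|1⟩

H² = I, so an even number of Hadamards cancels: H^4 = I and the state is unchanged.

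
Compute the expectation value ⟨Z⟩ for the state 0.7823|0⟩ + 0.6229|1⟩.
0.224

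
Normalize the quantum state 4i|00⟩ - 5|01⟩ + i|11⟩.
0.6172i|00⟩ - 0.7715|01⟩ + 0.1543i|11⟩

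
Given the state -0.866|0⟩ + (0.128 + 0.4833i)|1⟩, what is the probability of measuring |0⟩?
0.75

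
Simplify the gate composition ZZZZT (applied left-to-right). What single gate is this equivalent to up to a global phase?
T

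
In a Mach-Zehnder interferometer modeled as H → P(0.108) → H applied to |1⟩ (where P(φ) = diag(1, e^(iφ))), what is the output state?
(0.002913 - 0.0539i)|0⟩ + (0.9971 + 0.0539i)|1⟩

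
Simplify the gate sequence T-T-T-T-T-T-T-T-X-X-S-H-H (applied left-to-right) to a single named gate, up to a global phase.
S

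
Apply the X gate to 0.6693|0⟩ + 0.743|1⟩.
0.743|0⟩ + 0.6693|1⟩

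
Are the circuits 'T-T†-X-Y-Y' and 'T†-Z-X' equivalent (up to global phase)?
No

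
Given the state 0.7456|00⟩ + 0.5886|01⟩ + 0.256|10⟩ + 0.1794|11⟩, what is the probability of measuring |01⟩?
0.3464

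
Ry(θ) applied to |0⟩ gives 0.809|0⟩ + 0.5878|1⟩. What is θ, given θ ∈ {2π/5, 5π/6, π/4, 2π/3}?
2π/5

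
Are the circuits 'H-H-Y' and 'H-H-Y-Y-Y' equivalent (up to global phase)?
Yes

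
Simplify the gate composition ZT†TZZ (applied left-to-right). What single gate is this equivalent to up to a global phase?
Z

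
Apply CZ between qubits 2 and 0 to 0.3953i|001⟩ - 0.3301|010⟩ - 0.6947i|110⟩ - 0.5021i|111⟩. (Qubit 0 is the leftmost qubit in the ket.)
0.3953i|001⟩ - 0.3301|010⟩ - 0.6947i|110⟩ + 0.5021i|111⟩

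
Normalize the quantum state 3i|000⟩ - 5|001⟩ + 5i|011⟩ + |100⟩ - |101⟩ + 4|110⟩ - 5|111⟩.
0.297i|000⟩ - 0.4951|001⟩ + 0.4951i|011⟩ + 0.09901|100⟩ - 0.09901|101⟩ + 0.3961|110⟩ - 0.4951|111⟩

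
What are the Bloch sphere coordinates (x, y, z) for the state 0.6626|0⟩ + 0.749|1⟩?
(0.9926, 0, -0.122)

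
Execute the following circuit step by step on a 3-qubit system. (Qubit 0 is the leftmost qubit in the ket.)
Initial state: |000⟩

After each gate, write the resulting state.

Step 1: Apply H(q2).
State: 1/√2|000⟩ + 1/√2|001⟩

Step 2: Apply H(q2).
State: |000⟩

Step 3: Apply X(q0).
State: |100⟩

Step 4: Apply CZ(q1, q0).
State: |100⟩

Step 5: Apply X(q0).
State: |000⟩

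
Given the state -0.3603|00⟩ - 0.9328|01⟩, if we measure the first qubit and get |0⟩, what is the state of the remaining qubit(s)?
-0.3603|0⟩ - 0.9328|1⟩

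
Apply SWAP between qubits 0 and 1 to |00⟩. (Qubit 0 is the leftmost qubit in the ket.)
|00⟩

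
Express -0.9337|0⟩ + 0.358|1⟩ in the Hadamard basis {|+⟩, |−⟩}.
-0.4071|+⟩ - 0.9134|−⟩

With |ψ⟩ = α|0⟩ + β|1⟩, the Hadamard-basis coefficients are ⟨+|ψ⟩ = (α + β)/√2 and ⟨−|ψ⟩ = (α − β)/√2.
Here α = -0.9337, β = 0.358: (α + β)/√2 = -0.4071, (α − β)/√2 = -0.9134.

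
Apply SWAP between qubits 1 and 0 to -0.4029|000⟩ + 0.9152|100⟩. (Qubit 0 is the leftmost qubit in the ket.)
-0.4029|000⟩ + 0.9152|010⟩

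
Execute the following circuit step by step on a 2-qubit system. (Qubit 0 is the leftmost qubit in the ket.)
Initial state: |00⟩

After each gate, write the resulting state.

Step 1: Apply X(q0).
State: |10⟩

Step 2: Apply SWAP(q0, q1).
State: |01⟩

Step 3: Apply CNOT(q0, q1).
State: |01⟩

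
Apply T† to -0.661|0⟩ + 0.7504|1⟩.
-0.661|0⟩ + (0.5306 - 0.5306i)|1⟩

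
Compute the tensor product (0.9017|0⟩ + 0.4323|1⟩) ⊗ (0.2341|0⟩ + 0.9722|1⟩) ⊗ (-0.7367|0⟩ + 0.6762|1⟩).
-0.1555|000⟩ + 0.1427|001⟩ - 0.6458|010⟩ + 0.5928|011⟩ - 0.07456|100⟩ + 0.06843|101⟩ - 0.3096|110⟩ + 0.2842|111⟩

amp(|b₁b₂…⟩) = product of the factor amplitudes for bits b₁, b₂, …; only kets whose every factor amplitude is nonzero survive.
|000⟩: (0.9017)(0.2341)(-0.7367) = -0.1555
|001⟩: (0.9017)(0.2341)(0.6762) = 0.1427
|010⟩: (0.9017)(0.9722)(-0.7367) = -0.6458
|011⟩: (0.9017)(0.9722)(0.6762) = 0.5928
|100⟩: (0.4323)(0.2341)(-0.7367) = -0.07456
|101⟩: (0.4323)(0.2341)(0.6762) = 0.06843
|110⟩: (0.4323)(0.9722)(-0.7367) = -0.3096
|111⟩: (0.4323)(0.9722)(0.6762) = 0.2842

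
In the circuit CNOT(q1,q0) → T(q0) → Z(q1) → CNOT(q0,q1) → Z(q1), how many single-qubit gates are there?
3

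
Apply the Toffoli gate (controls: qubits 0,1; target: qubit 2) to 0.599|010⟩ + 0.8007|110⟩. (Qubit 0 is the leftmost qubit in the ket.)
0.599|010⟩ + 0.8007|111⟩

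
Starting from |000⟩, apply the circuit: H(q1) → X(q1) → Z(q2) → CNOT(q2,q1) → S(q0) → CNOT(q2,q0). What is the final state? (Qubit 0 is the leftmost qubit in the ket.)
1/√2|000⟩ + 1/√2|010⟩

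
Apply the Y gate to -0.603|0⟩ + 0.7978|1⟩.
-0.7978i|0⟩ - 0.603i|1⟩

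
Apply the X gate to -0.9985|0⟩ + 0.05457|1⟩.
0.05457|0⟩ - 0.9985|1⟩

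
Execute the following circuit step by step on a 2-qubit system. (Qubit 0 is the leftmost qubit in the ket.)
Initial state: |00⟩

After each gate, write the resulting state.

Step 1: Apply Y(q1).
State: i|01⟩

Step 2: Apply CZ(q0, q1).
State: i|01⟩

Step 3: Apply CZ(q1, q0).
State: i|01⟩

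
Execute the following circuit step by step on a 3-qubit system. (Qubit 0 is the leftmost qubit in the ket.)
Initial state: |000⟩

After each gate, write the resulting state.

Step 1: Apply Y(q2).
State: i|001⟩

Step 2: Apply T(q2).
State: (-1/√2 + (1/√2)i)|001⟩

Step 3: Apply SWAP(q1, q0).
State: (-1/√2 + (1/√2)i)|001⟩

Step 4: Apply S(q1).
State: (-1/√2 + (1/√2)i)|001⟩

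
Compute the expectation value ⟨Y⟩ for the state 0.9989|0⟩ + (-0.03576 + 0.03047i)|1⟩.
0.06087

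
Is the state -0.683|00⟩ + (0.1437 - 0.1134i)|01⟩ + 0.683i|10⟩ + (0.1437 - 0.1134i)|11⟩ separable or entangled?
Entangled

Writing the state as a|00⟩ + b|01⟩ + c|10⟩ + d|11⟩, it is a product state iff ad − bc = 0.
Here (a, b, c, d) = (-0.683, (0.1437 - 0.1134i), 0.683i, (0.1437 - 0.1134i)): ad − bc = (-0.683)(0.1437 - 0.1134i) − (0.1437 - 0.1134i)(0.683i) = (-0.1756 - 0.02069i) ≠ 0, so the state is entangled.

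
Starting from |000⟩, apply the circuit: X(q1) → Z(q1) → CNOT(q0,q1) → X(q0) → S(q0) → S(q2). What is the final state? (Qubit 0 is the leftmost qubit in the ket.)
-i|110⟩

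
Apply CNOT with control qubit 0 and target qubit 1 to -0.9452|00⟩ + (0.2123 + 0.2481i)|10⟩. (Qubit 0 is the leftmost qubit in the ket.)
-0.9452|00⟩ + (0.2123 + 0.2481i)|11⟩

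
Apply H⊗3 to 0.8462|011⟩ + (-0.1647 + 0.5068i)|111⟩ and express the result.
(0.2409 + 0.1792i)|000⟩ + (-0.2409 - 0.1792i)|001⟩ + (-0.2409 - 0.1792i)|010⟩ + (0.2409 + 0.1792i)|011⟩ + (0.3574 - 0.1792i)|100⟩ + (-0.3574 + 0.1792i)|101⟩ + (-0.3574 + 0.1792i)|110⟩ + (0.3574 - 0.1792i)|111⟩

H⊗3 gives amp(|y⟩) = (1/2√2) Σ_x (−1)^(x·y) amp(|x⟩), where x·y is the number of positions in which both x and y have a 1.
|000⟩: (0.8462 + (-0.1647 + 0.5068i))/(2√2) = (0.2409 + 0.1792i)
|001⟩: (-0.8462 - (-0.1647 + 0.5068i))/(2√2) = (-0.2409 - 0.1792i)
|010⟩: (-0.8462 - (-0.1647 + 0.5068i))/(2√2) = (-0.2409 - 0.1792i)
|011⟩: (0.8462 + (-0.1647 + 0.5068i))/(2√2) = (0.2409 + 0.1792i)
|100⟩: (0.8462 - (-0.1647 + 0.5068i))/(2√2) = (0.3574 - 0.1792i)
|101⟩: (-0.8462 + (-0.1647 + 0.5068i))/(2√2) = (-0.3574 + 0.1792i)
|110⟩: (-0.8462 + (-0.1647 + 0.5068i))/(2√2) = (-0.3574 + 0.1792i)
|111⟩: (0.8462 - (-0.1647 + 0.5068i))/(2√2) = (0.3574 - 0.1792i)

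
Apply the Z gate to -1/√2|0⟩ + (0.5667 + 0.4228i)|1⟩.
-1/√2|0⟩ + (-0.5667 - 0.4228i)|1⟩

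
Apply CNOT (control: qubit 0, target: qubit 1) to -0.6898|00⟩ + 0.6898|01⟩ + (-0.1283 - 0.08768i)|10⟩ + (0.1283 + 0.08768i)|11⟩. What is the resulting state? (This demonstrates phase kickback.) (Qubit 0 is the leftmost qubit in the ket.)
-0.6898|00⟩ + 0.6898|01⟩ + (0.1283 + 0.08768i)|10⟩ + (-0.1283 - 0.08768i)|11⟩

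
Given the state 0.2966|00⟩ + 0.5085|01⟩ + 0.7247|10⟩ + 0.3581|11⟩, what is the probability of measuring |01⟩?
0.2586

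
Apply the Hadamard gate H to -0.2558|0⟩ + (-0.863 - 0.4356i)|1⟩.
(-0.7911 - 0.308i)|0⟩ + (0.4294 + 0.308i)|1⟩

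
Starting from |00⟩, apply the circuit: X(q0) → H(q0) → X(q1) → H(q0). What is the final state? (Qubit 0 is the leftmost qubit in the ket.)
|11⟩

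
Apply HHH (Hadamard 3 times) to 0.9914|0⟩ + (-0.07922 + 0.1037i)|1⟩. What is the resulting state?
(0.645 + 0.07333i)|0⟩ + (0.757 - 0.07333i)|1⟩

H² = I, so H^3 = H: a single Hadamard. With (a, b) = (0.9914, (-0.07922 + 0.1037i)), H gives ((a + b)/√2, (a − b)/√2) = ((0.645 + 0.07333i), (0.757 - 0.07333i)).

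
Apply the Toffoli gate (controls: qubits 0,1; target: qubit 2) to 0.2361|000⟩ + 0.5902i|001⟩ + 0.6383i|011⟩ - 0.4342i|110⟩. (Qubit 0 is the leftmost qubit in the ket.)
0.2361|000⟩ + 0.5902i|001⟩ + 0.6383i|011⟩ - 0.4342i|111⟩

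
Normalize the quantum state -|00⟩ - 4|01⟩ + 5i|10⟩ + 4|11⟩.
-0.1313|00⟩ - 0.5252|01⟩ + 0.6565i|10⟩ + 0.5252|11⟩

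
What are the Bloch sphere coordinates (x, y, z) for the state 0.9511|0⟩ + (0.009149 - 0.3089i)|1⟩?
(0.0174, -0.5876, 0.8091)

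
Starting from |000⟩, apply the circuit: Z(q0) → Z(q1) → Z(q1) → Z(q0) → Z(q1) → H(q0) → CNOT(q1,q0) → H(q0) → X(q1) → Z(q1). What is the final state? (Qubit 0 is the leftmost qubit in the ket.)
-|010⟩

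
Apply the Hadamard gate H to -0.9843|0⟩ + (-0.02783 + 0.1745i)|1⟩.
(-0.7157 + 0.1234i)|0⟩ + (-0.6763 - 0.1234i)|1⟩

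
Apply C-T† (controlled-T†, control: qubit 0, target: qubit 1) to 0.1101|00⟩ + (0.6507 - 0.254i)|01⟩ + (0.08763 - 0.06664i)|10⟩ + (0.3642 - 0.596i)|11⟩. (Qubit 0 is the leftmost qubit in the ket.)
0.1101|00⟩ + (0.6507 - 0.254i)|01⟩ + (0.08763 - 0.06664i)|10⟩ + (-0.1639 - 0.679i)|11⟩

C-T† leaves the control-|0⟩ kets |00⟩, |01⟩ unchanged and applies T† to qubit 1 on the control-|1⟩ pair (|10⟩, |11⟩).
T† = [[1, 0], [0, (1/√2 - (1/√2)i)]].
With a = amp(|10⟩) = (0.08763 - 0.06664i) and b = amp(|11⟩) = (0.3642 - 0.596i):
new amp(|10⟩) = (1)·a = (0.08763 - 0.06664i)
new amp(|11⟩) = (1/√2 - (1/√2)i)·b = (-0.1639 - 0.679i)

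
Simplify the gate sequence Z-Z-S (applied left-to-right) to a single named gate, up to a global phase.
S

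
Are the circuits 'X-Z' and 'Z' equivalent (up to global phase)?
No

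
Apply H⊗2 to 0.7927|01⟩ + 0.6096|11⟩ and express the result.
0.7012|00⟩ - 0.7012|01⟩ + 0.09155|10⟩ - 0.09155|11⟩

H⊗2 gives amp(|y⟩) = (1/2) Σ_x (−1)^(x·y) amp(|x⟩), where x·y is the number of positions in which both x and y have a 1.
|00⟩: (0.7927 + 0.6096)/2 = 0.7012
|01⟩: (-0.7927 - 0.6096)/2 = -0.7012
|10⟩: (0.7927 - 0.6096)/2 = 0.09155
|11⟩: (-0.7927 + 0.6096)/2 = -0.09155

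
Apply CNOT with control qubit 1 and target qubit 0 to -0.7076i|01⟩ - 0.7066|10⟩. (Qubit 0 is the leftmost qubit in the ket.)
-0.7066|10⟩ - 0.7076i|11⟩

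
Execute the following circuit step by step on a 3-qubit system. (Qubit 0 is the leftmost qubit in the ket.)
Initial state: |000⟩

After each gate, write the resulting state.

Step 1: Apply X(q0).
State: |100⟩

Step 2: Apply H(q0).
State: 1/√2|000⟩ - 1/√2|100⟩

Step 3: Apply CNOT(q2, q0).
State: 1/√2|000⟩ - 1/√2|100⟩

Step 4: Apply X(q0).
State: -1/√2|000⟩ + 1/√2|100⟩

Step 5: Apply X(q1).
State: -1/√2|010⟩ + 1/√2|110⟩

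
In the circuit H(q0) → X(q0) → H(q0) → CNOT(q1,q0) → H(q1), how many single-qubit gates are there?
4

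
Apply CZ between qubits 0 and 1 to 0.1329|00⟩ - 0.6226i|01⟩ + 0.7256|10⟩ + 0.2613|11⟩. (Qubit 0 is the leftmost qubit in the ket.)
0.1329|00⟩ - 0.6226i|01⟩ + 0.7256|10⟩ - 0.2613|11⟩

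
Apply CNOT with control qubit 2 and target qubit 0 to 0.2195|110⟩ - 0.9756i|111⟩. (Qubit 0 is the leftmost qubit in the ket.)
-0.9756i|011⟩ + 0.2195|110⟩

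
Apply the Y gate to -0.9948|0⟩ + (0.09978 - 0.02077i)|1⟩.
(-0.02077 - 0.09978i)|0⟩ - 0.9948i|1⟩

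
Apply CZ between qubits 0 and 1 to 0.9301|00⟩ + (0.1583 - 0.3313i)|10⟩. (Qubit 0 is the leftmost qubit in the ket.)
0.9301|00⟩ + (0.1583 - 0.3313i)|10⟩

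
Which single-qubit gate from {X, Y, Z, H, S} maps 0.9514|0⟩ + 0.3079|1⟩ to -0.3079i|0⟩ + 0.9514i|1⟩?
Y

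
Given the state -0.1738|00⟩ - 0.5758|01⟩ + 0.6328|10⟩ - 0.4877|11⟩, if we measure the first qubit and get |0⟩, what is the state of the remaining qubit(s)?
-0.289|0⟩ - 0.9573|1⟩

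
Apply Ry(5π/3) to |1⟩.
-1/2|0⟩ - 0.866|1⟩

Ry(5π/3) = [[cos(θ/2), −sin(θ/2)], [sin(θ/2), cos(θ/2)]]; θ = 5π/3, cos(θ/2) ≈ -0.866025, sin(θ/2) ≈ 0.5.
With a = amp(|0⟩) = 0 and b = amp(|1⟩) = 1:
new amp(|0⟩) = (-0.866025)·a + (-0.5)·b = -1/2
new amp(|1⟩) = (0.5)·a + (-0.866025)·b = -0.866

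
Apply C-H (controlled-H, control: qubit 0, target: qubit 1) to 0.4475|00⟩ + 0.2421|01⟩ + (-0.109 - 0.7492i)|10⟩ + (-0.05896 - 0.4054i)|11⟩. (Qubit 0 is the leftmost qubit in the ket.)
0.4475|00⟩ + 0.2421|01⟩ + (-0.1188 - 0.8164i)|10⟩ + (-0.03538 - 0.2431i)|11⟩

C-H leaves the control-|0⟩ kets |00⟩, |01⟩ unchanged and applies H to qubit 1 on the control-|1⟩ pair (|10⟩, |11⟩).
H = [[1/√2, 1/√2], [1/√2, -1/√2]].
With a = amp(|10⟩) = (-0.109 - 0.7492i) and b = amp(|11⟩) = (-0.05896 - 0.4054i):
new amp(|10⟩) = (1/√2)·a + (1/√2)·b = (-0.1188 - 0.8164i)
new amp(|11⟩) = (1/√2)·a + (-1/√2)·b = (-0.03538 - 0.2431i)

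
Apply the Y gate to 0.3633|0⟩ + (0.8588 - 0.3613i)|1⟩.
(-0.3613 - 0.8588i)|0⟩ + 0.3633i|1⟩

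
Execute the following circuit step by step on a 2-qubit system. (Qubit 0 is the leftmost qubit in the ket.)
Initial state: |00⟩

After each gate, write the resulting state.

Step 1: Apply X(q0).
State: |10⟩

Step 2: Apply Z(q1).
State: |10⟩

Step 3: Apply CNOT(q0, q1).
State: |11⟩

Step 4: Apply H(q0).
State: 1/√2|01⟩ - 1/√2|11⟩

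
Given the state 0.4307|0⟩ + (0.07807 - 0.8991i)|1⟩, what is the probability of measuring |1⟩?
0.8145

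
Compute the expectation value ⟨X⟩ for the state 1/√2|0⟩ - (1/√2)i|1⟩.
0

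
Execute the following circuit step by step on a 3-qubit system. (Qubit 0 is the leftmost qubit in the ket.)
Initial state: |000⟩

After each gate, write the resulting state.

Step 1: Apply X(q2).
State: |001⟩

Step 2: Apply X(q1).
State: |011⟩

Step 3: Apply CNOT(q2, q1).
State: |001⟩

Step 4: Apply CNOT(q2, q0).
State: |101⟩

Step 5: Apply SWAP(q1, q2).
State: |110⟩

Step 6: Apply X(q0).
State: |010⟩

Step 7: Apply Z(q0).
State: |010⟩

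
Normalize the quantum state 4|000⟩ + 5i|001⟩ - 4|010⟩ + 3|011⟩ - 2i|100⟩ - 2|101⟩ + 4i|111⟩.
0.4216|000⟩ + 0.527i|001⟩ - 0.4216|010⟩ + 0.3162|011⟩ - 0.2108i|100⟩ - 0.2108|101⟩ + 0.4216i|111⟩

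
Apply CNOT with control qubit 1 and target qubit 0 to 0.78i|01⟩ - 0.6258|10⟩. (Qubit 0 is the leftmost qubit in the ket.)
-0.6258|10⟩ + 0.78i|11⟩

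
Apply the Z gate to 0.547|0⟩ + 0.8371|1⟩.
0.547|0⟩ - 0.8371|1⟩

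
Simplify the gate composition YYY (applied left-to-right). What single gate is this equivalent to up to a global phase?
Y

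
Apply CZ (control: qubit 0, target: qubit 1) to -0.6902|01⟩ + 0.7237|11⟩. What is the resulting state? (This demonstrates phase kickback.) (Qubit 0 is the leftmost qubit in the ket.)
-0.6902|01⟩ - 0.7237|11⟩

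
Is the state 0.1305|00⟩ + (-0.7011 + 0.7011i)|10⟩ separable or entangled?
Separable

Writing the state as a|00⟩ + b|01⟩ + c|10⟩ + d|11⟩, it is a product state iff ad − bc = 0.
Here (a, b, c, d) = (0.1305, 0, (-0.7011 + 0.7011i), 0): ad − bc = (0.1305)(0) − (0)(-0.7011 + 0.7011i) = 0, so the state is separable.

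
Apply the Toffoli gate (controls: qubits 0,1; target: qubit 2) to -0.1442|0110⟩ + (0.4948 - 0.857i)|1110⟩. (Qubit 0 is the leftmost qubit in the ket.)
-0.1442|0110⟩ + (0.4948 - 0.857i)|1100⟩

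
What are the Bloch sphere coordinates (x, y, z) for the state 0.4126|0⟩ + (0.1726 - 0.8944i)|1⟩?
(0.1424, -0.7381, -0.6595)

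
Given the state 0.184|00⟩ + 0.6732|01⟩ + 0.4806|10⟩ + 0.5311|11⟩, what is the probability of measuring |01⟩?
0.4532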